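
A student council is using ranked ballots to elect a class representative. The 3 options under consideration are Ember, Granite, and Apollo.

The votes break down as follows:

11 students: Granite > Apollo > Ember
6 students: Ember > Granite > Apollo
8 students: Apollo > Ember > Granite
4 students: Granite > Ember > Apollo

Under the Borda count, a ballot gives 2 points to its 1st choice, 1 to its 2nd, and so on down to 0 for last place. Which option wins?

Borda scores:
  Ember: 11·0 + 6·2 + 8·1 + 4·1 = 24
  Granite: 11·2 + 6·1 + 8·0 + 4·2 = 36
  Apollo: 11·1 + 6·0 + 8·2 + 4·0 = 27
Granite has the highest total.

Granite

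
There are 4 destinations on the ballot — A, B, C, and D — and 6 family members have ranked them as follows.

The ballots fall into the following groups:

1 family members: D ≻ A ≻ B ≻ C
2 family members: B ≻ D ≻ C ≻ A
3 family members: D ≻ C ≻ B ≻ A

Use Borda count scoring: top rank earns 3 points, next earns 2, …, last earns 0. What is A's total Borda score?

2

Borda scores:
  A: 2 + 2·0 + 3·0 = 2
  B: 1 + 2·3 + 3·1 = 10
  C: 0 + 2·1 + 3·2 = 8
  D: 3 + 2·2 + 3·3 = 16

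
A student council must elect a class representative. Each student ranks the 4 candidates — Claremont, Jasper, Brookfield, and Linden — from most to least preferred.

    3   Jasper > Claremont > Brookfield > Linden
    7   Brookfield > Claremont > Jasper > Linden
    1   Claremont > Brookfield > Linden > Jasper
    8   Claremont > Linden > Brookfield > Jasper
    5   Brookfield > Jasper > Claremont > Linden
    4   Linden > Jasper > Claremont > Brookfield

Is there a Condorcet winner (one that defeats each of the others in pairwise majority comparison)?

Yes

Head-to-head results (28 voters total):
Claremont vs Jasper: Claremont wins 16–12.
Claremont vs Brookfield: Claremont wins 16–12.
Claremont vs Linden: Claremont wins 24–4.
Jasper vs Brookfield: Brookfield wins 21–7.
Jasper vs Linden: Jasper wins 15–13.
Brookfield vs Linden: Brookfield wins 16–12.
Claremont beats each rival — Jasper (16–12), Brookfield (16–12), Linden (24–4) — so Claremont is the Condorcet winner.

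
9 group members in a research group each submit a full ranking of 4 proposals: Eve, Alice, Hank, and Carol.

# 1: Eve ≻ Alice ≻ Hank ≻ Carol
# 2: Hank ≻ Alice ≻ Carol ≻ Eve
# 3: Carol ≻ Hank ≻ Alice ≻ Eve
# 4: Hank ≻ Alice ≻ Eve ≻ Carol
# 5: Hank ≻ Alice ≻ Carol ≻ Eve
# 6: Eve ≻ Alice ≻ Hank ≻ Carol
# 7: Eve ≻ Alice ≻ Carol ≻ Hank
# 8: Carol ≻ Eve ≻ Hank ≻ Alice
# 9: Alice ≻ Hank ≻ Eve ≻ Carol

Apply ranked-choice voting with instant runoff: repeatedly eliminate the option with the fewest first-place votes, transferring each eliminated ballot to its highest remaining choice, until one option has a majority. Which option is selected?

Hank

Round 1: Eve 3, Hank 3, Carol 2, Alice 1. Alice has the fewest and is eliminated.
Round 2: Hank 4, Eve 3, Carol 2. Carol has the fewest and is eliminated.
Round 3: Hank 5, Eve 4. Hank has a majority.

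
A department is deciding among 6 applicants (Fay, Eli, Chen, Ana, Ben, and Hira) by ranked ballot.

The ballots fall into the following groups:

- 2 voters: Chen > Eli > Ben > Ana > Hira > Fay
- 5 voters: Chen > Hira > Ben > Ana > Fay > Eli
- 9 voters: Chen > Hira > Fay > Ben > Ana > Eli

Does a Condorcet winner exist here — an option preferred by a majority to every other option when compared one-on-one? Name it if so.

Chen

Head-to-head results (16 voters total):
Fay vs Eli: Fay wins 14–2.
Fay vs Chen: Chen wins 16–0.
Fay vs Ana: Fay wins 9–7.
Fay vs Ben: Fay wins 9–7.
Fay vs Hira: Hira wins 16–0.
Eli vs Chen: Chen wins 16–0.
Eli vs Ana: Ana wins 14–2.
Eli vs Ben: Ben wins 14–2.
Eli vs Hira: Hira wins 14–2.
Chen vs Ana: Chen wins 16–0.
Chen vs Ben: Chen wins 16–0.
Chen vs Hira: Chen wins 16–0.
Ana vs Ben: Ben wins 16–0.
Ana vs Hira: Hira wins 14–2.
Ben vs Hira: Hira wins 14–2.
Chen beats each rival — Fay (16–0), Eli (16–0), Ana (16–0), Ben (16–0), Hira (16–0) — so Chen is the Condorcet winner.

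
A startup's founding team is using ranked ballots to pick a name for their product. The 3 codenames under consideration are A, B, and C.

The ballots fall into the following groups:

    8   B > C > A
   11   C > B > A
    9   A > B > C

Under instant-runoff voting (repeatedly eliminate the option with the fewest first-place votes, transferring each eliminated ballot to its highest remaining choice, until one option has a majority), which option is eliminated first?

Round 1: C 11, A 9, B 8. B has the fewest and is eliminated.
Round 2: C 19, A 9. C has a majority.

B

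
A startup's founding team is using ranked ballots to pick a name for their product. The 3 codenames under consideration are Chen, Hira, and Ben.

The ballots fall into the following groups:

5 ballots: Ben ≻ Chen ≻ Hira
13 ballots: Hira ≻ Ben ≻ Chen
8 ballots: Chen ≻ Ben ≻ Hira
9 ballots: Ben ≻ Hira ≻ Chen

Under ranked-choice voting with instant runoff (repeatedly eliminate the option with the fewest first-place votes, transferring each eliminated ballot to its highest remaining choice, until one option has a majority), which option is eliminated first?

Round 1: Ben 14, Hira 13, Chen 8. Chen has the fewest and is eliminated.
Round 2: Ben 22, Hira 13. Ben has a majority.

Chen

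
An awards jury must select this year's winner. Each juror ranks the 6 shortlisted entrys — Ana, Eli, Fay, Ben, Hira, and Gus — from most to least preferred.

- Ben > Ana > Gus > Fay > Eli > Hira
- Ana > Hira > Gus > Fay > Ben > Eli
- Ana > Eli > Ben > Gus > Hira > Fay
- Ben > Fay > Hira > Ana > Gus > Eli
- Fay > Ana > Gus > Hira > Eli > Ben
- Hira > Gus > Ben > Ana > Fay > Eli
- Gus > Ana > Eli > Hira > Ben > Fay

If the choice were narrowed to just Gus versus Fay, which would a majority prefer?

Gus

Ballots ranking Gus above Fay: 5.
Ballots ranking Fay above Gus: 2.
Gus wins the head-to-head, 5–2.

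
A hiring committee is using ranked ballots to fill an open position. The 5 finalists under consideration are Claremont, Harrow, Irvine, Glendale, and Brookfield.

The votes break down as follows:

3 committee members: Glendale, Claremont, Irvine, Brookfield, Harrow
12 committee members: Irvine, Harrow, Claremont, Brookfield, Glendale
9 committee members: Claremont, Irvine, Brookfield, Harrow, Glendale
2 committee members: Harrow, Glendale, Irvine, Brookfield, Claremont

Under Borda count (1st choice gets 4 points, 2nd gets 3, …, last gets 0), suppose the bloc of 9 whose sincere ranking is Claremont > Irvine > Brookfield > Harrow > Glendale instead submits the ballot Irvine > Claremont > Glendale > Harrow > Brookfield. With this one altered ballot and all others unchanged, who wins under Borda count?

Irvine

Borda totals with the altered ballot: Claremont 60, Harrow 53, Irvine 94, Glendale 36, Brookfield 17.
The winner is unchanged: still Irvine.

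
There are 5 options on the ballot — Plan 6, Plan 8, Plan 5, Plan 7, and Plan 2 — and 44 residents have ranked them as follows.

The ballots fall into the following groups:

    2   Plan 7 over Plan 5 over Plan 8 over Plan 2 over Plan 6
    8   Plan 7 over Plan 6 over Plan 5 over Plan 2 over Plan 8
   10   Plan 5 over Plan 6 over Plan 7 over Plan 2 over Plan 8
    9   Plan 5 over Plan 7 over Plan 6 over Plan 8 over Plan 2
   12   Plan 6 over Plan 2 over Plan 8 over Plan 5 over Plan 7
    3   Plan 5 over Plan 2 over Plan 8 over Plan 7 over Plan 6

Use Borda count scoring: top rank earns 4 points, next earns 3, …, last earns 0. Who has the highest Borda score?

Borda scores:
  Plan 6: 2·0 + 8·3 + 10·3 + 9·2 + 12·4 + 3·0 = 120
  Plan 8: 2·2 + 8·0 + 10·0 + 9·1 + 12·2 + 3·2 = 43
  Plan 5: 2·3 + 8·2 + 10·4 + 9·4 + 12·1 + 3·4 = 122
  Plan 7: 2·4 + 8·4 + 10·2 + 9·3 + 12·0 + 3·1 = 90
  Plan 2: 2·1 + 8·1 + 10·1 + 9·0 + 12·3 + 3·3 = 65
Plan 5 has the highest total.

Plan 5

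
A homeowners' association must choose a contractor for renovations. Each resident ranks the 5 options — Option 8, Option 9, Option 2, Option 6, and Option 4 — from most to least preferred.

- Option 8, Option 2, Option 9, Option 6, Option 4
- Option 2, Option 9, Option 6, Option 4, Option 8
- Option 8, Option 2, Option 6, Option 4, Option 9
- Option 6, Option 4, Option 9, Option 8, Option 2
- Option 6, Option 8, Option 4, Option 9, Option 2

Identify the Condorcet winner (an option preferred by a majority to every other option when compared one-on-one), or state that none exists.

None — there is no Condorcet winner

Head-to-head results (5 voters total):
Option 8 vs Option 9: Option 8 wins 3–2.
Option 8 vs Option 2: Option 8 wins 4–1.
Option 8 vs Option 6: Option 6 wins 3–2.
Option 8 vs Option 4: Option 8 wins 3–2.
Option 9 vs Option 2: Option 2 wins 3–2.
Option 9 vs Option 6: Option 6 wins 3–2.
Option 9 vs Option 4: Option 4 wins 3–2.
Option 2 vs Option 6: Option 2 wins 3–2.
Option 2 vs Option 4: Option 2 wins 3–2.
Option 6 vs Option 4: Option 6 wins 5–0.
No candidate beats all others: Option 8 beats Option 2 beats Option 6 beats Option 8, a majority cycle.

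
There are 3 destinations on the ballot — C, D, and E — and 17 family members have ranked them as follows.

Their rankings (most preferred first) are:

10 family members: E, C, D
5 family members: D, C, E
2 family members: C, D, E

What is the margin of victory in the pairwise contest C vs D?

7

Ballots ranking C above D: 10+2 = 12.
Ballots ranking D above C: 5.
C wins 12–5, a margin of 7.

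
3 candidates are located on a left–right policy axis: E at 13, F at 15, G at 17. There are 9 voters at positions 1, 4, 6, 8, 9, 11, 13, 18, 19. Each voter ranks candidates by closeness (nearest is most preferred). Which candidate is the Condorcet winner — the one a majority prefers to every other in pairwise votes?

With single-peaked preferences on a line, the Condorcet winner is the candidate closest to the median voter.
The median voter (position 9) is closest to E at 13.
Check: E vs G — voters closer to E: 7 of 9.

E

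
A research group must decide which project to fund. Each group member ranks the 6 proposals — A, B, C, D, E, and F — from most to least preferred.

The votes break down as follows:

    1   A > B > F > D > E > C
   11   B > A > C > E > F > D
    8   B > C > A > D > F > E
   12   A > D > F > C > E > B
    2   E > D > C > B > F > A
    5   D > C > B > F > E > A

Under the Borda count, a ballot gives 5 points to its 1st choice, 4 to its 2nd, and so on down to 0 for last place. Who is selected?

A

Borda scores:
  A: 5 + 11·4 + 8·3 + 12·5 + 2·0 + 5·0 = 133
  B: 4 + 11·5 + 8·5 + 12·0 + 2·2 + 5·3 = 118
  C: 0 + 11·3 + 8·4 + 12·2 + 2·3 + 5·4 = 115
  D: 2 + 11·0 + 8·2 + 12·4 + 2·4 + 5·5 = 99
  E: 1 + 11·2 + 8·0 + 12·1 + 2·5 + 5·1 = 50
  F: 3 + 11·1 + 8·1 + 12·3 + 2·1 + 5·2 = 70
A has the highest total.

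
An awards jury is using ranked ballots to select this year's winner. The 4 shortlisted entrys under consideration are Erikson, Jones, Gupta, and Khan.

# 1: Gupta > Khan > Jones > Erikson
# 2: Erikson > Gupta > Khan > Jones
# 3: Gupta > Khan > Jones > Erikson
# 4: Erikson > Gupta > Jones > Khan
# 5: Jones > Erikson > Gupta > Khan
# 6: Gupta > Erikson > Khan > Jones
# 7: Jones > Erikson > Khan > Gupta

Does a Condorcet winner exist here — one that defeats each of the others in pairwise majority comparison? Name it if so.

There is no Condorcet winner

Head-to-head results (7 voters total):
Erikson vs Jones: Jones wins 4–3.
Erikson vs Gupta: Erikson wins 4–3.
Erikson vs Khan: Erikson wins 5–2.
Jones vs Gupta: Gupta wins 5–2.
Jones vs Khan: Khan wins 4–3.
Gupta vs Khan: Gupta wins 6–1.
No candidate beats all others: Erikson beats Gupta beats Jones beats Erikson, a majority cycle.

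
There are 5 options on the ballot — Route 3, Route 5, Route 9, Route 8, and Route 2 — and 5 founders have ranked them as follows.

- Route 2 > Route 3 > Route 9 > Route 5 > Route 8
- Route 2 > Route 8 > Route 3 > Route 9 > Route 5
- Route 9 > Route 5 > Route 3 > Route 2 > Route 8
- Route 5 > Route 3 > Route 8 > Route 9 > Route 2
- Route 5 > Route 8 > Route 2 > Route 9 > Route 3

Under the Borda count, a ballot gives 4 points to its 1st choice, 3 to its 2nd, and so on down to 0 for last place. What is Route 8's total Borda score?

8

Borda scores:
  Route 3: 3 + 2 + 2 + 3 + 0 = 10
  Route 5: 1 + 0 + 3 + 4 + 4 = 12
  Route 9: 2 + 1 + 4 + 1 + 1 = 9
  Route 8: 0 + 3 + 0 + 2 + 3 = 8
  Route 2: 4 + 4 + 1 + 0 + 2 = 11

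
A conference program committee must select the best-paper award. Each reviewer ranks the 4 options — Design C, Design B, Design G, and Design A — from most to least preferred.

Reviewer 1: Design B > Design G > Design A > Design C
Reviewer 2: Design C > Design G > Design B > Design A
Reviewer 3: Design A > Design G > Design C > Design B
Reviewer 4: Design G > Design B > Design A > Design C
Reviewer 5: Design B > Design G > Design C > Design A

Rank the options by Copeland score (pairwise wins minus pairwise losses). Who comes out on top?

Pairwise results:
  Design C vs Design B: Design B wins 3–2.
  Design C vs Design G: Design G wins 4–1.
  Design C vs Design A: Design A wins 3–2.
  Design B vs Design G: Design G wins 3–2.
  Design B vs Design A: Design B wins 4–1.
  Design G vs Design A: Design G wins 4–1.
Copeland scores (wins − losses):
  Design C: 0 − 3 = -3
  Design B: 2 − 1 = 1
  Design G: 3 − 0 = 3
  Design A: 1 − 2 = -1
Design G has the best Copeland score.

Design G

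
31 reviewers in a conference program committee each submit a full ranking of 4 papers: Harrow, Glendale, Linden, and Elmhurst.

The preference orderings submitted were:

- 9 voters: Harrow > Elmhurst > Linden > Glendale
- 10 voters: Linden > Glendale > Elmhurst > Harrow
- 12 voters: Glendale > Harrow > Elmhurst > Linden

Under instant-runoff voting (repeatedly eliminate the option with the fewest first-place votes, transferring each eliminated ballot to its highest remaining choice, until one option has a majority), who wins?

Round 1: Glendale 12, Linden 10, Harrow 9, Elmhurst 0. Elmhurst has the fewest and is eliminated.
Round 2: Glendale 12, Linden 10, Harrow 9. Harrow has the fewest and is eliminated.
Round 3: Linden 19, Glendale 12. Linden has a majority.

Linden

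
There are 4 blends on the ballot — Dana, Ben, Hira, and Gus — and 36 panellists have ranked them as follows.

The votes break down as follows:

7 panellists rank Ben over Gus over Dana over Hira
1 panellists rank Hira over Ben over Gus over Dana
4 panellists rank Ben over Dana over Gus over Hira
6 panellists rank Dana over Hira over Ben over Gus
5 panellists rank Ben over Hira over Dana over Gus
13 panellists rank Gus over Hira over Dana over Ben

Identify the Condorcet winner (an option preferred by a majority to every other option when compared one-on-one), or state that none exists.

Head-to-head results (36 voters total):
Dana vs Ben: Dana wins 19–17.
Dana vs Hira: Hira wins 19–17.
Dana vs Gus: Gus wins 21–15.
Ben vs Hira: Hira wins 20–16.
Ben vs Gus: Ben wins 23–13.
Hira vs Gus: Gus wins 24–12.
No candidate beats all others: Dana beats Ben beats Gus beats Dana, a majority cycle.

No Condorcet winner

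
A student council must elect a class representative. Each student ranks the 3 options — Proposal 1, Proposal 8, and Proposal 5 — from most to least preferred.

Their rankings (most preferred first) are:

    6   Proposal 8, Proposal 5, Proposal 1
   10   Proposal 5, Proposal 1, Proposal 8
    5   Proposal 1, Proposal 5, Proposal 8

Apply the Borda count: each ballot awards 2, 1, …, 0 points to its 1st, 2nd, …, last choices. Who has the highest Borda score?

Borda scores:
  Proposal 1: 6·0 + 10·1 + 5·2 = 20
  Proposal 8: 6·2 + 10·0 + 5·0 = 12
  Proposal 5: 6·1 + 10·2 + 5·1 = 31
Proposal 5 has the highest total.

Proposal 5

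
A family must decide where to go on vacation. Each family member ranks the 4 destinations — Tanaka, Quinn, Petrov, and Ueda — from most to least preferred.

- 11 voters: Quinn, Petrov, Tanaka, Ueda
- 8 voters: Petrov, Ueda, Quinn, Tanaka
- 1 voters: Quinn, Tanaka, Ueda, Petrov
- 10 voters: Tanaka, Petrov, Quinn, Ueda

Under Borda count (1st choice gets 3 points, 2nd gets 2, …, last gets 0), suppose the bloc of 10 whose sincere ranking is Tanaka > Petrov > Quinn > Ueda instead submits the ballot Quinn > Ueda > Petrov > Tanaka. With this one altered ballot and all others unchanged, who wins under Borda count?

Borda totals with the altered ballot: Tanaka 13, Quinn 74, Petrov 56, Ueda 37.
The switch changes the winner from Petrov to Quinn.

Quinn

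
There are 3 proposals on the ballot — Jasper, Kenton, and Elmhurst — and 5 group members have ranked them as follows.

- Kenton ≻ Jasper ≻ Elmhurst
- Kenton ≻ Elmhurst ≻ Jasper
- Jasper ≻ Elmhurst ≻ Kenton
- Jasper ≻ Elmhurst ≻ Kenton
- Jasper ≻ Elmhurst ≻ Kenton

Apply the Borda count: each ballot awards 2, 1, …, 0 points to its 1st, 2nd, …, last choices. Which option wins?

Jasper

Borda scores:
  Jasper: 1 + 0 + 2 + 2 + 2 = 7
  Kenton: 2 + 2 + 0 + 0 + 0 = 4
  Elmhurst: 0 + 1 + 1 + 1 + 1 = 4
Jasper has the highest total.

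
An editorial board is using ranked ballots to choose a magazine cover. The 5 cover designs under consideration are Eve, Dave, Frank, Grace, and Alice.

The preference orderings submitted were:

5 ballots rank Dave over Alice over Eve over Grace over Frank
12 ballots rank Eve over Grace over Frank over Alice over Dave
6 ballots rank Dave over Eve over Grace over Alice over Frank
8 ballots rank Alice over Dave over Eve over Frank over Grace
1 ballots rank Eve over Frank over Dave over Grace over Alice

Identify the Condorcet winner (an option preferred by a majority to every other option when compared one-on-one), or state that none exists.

No Condorcet winner

Head-to-head results (32 voters total):
Eve vs Dave: Dave wins 19–13.
Eve vs Frank: Eve wins 32–0.
Eve vs Grace: Eve wins 32–0.
Eve vs Alice: Eve wins 19–13.
Dave vs Frank: Dave wins 19–13.
Dave vs Grace: Dave wins 20–12.
Dave vs Alice: Alice wins 20–12.
Frank vs Grace: Grace wins 23–9.
Frank vs Alice: Alice wins 19–13.
Grace vs Alice: Grace wins 19–13.
No candidate beats all others: Eve beats Alice beats Dave beats Eve, a majority cycle.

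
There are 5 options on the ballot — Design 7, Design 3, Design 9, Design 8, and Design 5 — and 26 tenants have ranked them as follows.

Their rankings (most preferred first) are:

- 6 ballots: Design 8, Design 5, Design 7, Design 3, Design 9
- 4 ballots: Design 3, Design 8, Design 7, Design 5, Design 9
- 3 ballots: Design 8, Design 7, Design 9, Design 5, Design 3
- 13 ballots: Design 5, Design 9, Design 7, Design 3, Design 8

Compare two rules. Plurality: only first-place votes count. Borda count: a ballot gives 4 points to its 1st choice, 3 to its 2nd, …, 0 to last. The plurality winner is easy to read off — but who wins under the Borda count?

Plurality first-place counts: Design 7 0, Design 3 4, Design 9 0, Design 8 9, Design 5 13 → Design 5.
Borda totals: Design 7 55, Design 3 35, Design 9 45, Design 8 48, Design 5 77 → Design 5.

Design 5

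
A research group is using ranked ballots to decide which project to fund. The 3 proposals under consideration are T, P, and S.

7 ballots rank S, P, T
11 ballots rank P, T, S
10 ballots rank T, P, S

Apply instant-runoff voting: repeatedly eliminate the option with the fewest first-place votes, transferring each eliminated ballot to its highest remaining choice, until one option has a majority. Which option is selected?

P

Round 1: P 11, T 10, S 7. S has the fewest and is eliminated.
Round 2: P 18, T 10. P has a majority.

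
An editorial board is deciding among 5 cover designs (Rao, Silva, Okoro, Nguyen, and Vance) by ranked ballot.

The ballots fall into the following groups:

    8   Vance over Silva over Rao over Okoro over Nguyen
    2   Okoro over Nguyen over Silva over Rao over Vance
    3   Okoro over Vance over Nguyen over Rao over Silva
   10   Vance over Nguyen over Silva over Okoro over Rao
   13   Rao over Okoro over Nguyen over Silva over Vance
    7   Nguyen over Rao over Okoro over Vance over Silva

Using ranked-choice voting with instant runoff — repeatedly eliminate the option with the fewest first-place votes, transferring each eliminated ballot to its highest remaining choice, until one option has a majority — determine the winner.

Round 1: Vance 18, Rao 13, Nguyen 7, Okoro 5, Silva 0. Silva has the fewest and is eliminated.
Round 2: Vance 18, Rao 13, Nguyen 7, Okoro 5. Okoro has the fewest and is eliminated.
Round 3: Vance 21, Rao 13, Nguyen 9. Nguyen has the fewest and is eliminated.
Round 4: Rao 22, Vance 21. Rao has a majority.

Rao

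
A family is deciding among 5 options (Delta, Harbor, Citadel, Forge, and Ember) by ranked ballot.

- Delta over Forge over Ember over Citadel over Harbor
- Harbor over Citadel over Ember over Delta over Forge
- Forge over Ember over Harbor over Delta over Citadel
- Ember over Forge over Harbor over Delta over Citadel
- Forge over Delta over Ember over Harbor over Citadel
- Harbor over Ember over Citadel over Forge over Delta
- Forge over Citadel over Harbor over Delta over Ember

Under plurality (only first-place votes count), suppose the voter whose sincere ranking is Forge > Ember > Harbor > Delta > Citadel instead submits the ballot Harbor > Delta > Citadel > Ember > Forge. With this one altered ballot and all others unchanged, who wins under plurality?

First-place totals with the altered ballot: Delta 1, Harbor 3, Citadel 0, Forge 2, Ember 1.
The switch changes the winner from Forge to Harbor.

Harbor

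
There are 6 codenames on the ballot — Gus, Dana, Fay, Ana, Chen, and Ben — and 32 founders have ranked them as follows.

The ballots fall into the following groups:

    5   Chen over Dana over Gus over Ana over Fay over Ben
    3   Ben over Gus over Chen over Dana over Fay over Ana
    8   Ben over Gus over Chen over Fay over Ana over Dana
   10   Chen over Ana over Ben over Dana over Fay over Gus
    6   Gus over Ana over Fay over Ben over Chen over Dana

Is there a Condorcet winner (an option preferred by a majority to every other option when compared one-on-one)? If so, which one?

There is no Condorcet winner

Head-to-head results (32 voters total):
Gus vs Dana: Gus wins 17–15.
Gus vs Fay: Gus wins 22–10.
Gus vs Ana: Gus wins 22–10.
Gus vs Chen: Gus wins 17–15.
Gus vs Ben: Ben wins 21–11.
Dana vs Fay: Dana wins 18–14.
Dana vs Ana: Ana wins 24–8.
Dana vs Chen: Chen wins 32–0.
Dana vs Ben: Ben wins 27–5.
Fay vs Ana: Ana wins 21–11.
Fay vs Chen: Chen wins 26–6.
Fay vs Ben: Ben wins 21–11.
Ana vs Chen: Chen wins 26–6.
Ana vs Ben: Ana wins 21–11.
Chen vs Ben: Ben wins 17–15.
No candidate beats all others: Gus beats Ana beats Ben beats Gus, a majority cycle.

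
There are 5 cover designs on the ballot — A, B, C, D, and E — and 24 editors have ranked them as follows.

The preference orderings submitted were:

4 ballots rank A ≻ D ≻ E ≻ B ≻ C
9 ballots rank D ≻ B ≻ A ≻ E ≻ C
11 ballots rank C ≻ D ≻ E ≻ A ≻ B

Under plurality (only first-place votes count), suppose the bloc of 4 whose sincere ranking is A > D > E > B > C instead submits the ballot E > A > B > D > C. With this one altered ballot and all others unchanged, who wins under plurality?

C

First-place totals with the altered ballot: A 0, B 0, C 11, D 9, E 4.
The winner is unchanged: still C.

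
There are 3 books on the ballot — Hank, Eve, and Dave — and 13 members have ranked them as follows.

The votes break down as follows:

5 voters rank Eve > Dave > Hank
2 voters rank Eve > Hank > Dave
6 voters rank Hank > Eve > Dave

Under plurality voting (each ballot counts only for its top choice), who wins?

Eve

First-place vote totals:
  Hank: 6
  Eve: 7
  Dave: 0
Eve has the most first-place votes.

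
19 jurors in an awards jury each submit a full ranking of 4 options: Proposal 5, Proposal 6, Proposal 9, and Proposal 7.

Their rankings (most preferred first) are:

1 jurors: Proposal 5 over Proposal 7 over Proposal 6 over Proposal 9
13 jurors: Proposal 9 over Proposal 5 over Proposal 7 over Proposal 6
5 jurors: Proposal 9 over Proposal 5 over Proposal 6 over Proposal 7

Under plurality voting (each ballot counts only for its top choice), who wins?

First-place vote totals:
  Proposal 5: 1
  Proposal 6: 0
  Proposal 9: 18
  Proposal 7: 0
Proposal 9 has the most first-place votes.

Proposal 9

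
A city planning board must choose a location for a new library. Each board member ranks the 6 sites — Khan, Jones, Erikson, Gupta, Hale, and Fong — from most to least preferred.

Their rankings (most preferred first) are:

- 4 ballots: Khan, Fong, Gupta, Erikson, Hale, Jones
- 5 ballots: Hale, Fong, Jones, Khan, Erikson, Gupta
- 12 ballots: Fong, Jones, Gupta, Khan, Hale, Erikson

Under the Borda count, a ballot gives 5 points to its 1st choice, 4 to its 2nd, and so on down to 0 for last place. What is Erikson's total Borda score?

13

Borda scores:
  Khan: 4·5 + 5·2 + 12·2 = 54
  Jones: 4·0 + 5·3 + 12·4 = 63
  Erikson: 4·2 + 5·1 + 12·0 = 13
  Gupta: 4·3 + 5·0 + 12·3 = 48
  Hale: 4·1 + 5·5 + 12·1 = 41
  Fong: 4·4 + 5·4 + 12·5 = 96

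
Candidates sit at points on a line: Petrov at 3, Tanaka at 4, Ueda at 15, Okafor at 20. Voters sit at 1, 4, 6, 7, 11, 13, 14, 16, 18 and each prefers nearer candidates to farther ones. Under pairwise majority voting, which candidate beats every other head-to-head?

With single-peaked preferences on a line, the Condorcet winner is the candidate closest to the median voter.
The median voter (position 11) is closest to Ueda at 15.
Check: Ueda vs Tanaka — voters closer to Ueda: 5 of 9.

Ueda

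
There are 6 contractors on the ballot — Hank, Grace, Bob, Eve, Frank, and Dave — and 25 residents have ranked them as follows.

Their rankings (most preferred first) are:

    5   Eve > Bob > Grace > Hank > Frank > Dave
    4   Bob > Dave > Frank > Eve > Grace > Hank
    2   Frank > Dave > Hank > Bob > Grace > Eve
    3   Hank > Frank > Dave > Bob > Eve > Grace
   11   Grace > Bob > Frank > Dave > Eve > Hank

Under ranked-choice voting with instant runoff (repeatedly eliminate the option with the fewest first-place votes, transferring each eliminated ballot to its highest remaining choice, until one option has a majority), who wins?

Grace

Round 1: Grace 11, Eve 5, Bob 4, Hank 3, Frank 2, Dave 0. Dave has the fewest and is eliminated.
Round 2: Grace 11, Eve 5, Bob 4, Hank 3, Frank 2. Frank has the fewest and is eliminated.
Round 3: Grace 11, Hank 5, Eve 5, Bob 4. Bob has the fewest and is eliminated.
Round 4: Grace 11, Eve 9, Hank 5. Hank has the fewest and is eliminated.
Round 5: Grace 13, Eve 12. Grace has a majority.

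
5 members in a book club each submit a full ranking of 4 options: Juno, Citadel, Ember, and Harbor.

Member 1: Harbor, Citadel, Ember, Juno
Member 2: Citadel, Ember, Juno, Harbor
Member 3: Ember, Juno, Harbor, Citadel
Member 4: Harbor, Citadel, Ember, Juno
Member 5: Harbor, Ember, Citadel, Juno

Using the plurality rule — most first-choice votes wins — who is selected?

Harbor

First-place vote totals:
  Juno: 0
  Citadel: 1
  Ember: 1
  Harbor: 3
Harbor has the most first-place votes.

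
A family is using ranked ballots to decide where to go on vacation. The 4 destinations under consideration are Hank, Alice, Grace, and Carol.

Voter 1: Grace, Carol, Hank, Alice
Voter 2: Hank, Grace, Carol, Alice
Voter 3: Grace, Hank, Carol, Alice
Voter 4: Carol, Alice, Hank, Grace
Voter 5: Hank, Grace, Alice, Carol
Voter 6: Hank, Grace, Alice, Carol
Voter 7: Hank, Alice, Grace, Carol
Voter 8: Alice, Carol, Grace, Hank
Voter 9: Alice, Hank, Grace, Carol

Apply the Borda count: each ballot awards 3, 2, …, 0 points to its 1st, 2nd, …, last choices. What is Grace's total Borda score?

Borda scores:
  Hank: 1 + 3 + 2 + 1 + 3 + 3 + 3 + 0 + 2 = 18
  Alice: 0 + 0 + 0 + 2 + 1 + 1 + 2 + 3 + 3 = 12
  Grace: 3 + 2 + 3 + 0 + 2 + 2 + 1 + 1 + 1 = 15
  Carol: 2 + 1 + 1 + 3 + 0 + 0 + 0 + 2 + 0 = 9

15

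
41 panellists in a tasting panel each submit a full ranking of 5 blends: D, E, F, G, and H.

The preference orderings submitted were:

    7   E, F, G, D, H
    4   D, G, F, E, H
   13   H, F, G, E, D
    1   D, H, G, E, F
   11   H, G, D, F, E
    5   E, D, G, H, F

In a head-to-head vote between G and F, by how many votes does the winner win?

Ballots ranking G above F: 4+1+11+5 = 21.
Ballots ranking F above G: 7+13 = 20.
G wins 21–20, a margin of 1.

1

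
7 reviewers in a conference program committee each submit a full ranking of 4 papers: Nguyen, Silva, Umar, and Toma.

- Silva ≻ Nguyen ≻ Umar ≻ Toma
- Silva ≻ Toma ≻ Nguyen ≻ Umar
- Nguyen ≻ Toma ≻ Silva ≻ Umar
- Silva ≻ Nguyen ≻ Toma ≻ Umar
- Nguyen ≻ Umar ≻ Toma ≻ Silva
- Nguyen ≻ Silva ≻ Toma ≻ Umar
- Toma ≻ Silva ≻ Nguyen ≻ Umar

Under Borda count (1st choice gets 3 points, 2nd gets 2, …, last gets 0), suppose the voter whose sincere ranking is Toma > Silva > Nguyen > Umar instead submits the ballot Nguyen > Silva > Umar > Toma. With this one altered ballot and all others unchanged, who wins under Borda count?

Nguyen

Borda totals with the altered ballot: Nguyen 17, Silva 14, Umar 4, Toma 7.
The winner is unchanged: still Nguyen.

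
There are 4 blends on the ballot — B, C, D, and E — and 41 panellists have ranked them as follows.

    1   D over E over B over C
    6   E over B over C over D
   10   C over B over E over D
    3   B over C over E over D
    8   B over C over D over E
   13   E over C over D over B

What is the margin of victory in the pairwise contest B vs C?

5

Ballots ranking B above C: 1+6+3+8 = 18.
Ballots ranking C above B: 10+13 = 23.
C wins 23–18, a margin of 5.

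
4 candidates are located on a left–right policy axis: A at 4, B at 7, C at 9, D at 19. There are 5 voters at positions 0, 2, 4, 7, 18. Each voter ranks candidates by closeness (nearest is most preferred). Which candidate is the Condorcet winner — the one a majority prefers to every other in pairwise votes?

With single-peaked preferences on a line, the Condorcet winner is the candidate closest to the median voter.
The median voter (position 4) is closest to A at 4.
Check: A vs C — voters closer to A: 3 of 5.

A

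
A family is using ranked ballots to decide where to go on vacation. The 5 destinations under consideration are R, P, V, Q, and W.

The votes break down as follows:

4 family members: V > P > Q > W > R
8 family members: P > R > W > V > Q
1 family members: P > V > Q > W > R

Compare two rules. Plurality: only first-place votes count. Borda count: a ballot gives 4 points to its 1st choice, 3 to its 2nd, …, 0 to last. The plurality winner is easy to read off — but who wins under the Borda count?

P

Plurality first-place counts: R 0, P 9, V 4, Q 0, W 0 → P.
Borda totals: R 24, P 48, V 27, Q 10, W 21 → P.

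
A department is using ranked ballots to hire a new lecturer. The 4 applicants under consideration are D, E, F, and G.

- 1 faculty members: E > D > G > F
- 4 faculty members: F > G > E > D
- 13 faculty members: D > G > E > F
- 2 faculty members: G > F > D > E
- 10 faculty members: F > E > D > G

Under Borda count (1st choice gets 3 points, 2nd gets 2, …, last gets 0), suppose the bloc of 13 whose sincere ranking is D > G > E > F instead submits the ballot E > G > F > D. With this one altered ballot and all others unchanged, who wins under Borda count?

Borda totals with the altered ballot: D 14, E 66, F 59, G 41.
The switch changes the winner from D to E.

E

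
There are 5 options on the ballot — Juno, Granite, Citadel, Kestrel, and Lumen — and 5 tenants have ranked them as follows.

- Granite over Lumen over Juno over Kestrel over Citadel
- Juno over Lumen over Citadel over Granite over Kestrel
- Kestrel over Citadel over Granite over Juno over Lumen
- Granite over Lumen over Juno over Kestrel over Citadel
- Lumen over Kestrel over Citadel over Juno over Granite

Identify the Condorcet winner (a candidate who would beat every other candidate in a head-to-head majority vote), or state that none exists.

Head-to-head results (5 voters total):
Juno vs Granite: Granite wins 3–2.
Juno vs Citadel: Juno wins 3–2.
Juno vs Kestrel: Juno wins 3–2.
Juno vs Lumen: Lumen wins 3–2.
Granite vs Citadel: Citadel wins 3–2.
Granite vs Kestrel: Granite wins 3–2.
Granite vs Lumen: Granite wins 3–2.
Citadel vs Kestrel: Kestrel wins 4–1.
Citadel vs Lumen: Lumen wins 4–1.
Kestrel vs Lumen: Lumen wins 4–1.
No candidate beats all others: Juno beats Citadel beats Granite beats Juno, a majority cycle.

None — there is no Condorcet winner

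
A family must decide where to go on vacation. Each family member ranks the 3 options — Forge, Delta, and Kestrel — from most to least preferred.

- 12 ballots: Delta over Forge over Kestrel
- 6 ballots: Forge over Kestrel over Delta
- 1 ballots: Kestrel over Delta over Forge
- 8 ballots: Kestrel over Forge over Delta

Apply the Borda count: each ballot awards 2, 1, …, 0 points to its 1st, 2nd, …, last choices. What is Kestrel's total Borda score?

24

Borda scores:
  Forge: 12·1 + 6·2 + 0 + 8·1 = 32
  Delta: 12·2 + 6·0 + 1 + 8·0 = 25
  Kestrel: 12·0 + 6·1 + 2 + 8·2 = 24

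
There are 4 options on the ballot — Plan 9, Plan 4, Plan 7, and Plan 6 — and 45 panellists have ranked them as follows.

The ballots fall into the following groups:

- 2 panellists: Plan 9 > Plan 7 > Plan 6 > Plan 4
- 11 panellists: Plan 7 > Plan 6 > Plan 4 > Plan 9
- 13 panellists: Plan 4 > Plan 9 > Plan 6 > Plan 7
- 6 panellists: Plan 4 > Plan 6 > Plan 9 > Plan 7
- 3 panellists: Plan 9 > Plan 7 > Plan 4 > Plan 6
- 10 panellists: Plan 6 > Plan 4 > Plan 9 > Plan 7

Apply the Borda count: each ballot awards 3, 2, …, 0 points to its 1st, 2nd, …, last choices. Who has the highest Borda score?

Borda scores:
  Plan 9: 2·3 + 11·0 + 13·2 + 6·1 + 3·3 + 10·1 = 57
  Plan 4: 2·0 + 11·1 + 13·3 + 6·3 + 3·1 + 10·2 = 91
  Plan 7: 2·2 + 11·3 + 13·0 + 6·0 + 3·2 + 10·0 = 43
  Plan 6: 2·1 + 11·2 + 13·1 + 6·2 + 3·0 + 10·3 = 79
Plan 4 has the highest total.

Plan 4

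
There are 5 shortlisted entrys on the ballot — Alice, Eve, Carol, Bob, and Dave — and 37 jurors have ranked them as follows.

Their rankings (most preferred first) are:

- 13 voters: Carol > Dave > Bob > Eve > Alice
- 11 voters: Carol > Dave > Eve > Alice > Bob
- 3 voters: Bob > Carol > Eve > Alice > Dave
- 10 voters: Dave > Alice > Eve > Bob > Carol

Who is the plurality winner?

First-place vote totals:
  Alice: 0
  Eve: 0
  Carol: 24
  Bob: 3
  Dave: 10
Carol has the most first-place votes.

Carol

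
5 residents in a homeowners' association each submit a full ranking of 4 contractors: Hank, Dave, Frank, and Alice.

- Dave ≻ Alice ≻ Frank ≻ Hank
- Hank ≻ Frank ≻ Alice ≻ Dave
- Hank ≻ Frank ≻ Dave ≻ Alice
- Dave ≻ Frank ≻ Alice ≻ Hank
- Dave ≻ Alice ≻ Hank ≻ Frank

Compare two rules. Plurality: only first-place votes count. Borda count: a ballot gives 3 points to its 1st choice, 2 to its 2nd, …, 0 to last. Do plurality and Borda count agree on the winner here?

Yes

Plurality first-place counts: Hank 2, Dave 3, Frank 0, Alice 0 → Dave.
Borda totals: Hank 7, Dave 10, Frank 7, Alice 6 → Dave.
The two rules agree on Dave.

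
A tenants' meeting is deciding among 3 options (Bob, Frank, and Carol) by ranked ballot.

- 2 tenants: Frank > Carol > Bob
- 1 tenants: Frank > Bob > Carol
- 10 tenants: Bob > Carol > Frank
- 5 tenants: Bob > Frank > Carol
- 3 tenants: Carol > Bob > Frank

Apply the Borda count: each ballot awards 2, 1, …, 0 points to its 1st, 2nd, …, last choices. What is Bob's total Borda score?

34

Borda scores:
  Bob: 2·0 + 1 + 10·2 + 5·2 + 3·1 = 34
  Frank: 2·2 + 2 + 10·0 + 5·1 + 3·0 = 11
  Carol: 2·1 + 0 + 10·1 + 5·0 + 3·2 = 18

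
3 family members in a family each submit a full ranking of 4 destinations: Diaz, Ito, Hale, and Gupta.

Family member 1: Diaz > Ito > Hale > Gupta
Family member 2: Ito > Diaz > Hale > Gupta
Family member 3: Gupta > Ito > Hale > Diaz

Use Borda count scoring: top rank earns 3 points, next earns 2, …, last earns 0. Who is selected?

Borda scores:
  Diaz: 3 + 2 + 0 = 5
  Ito: 2 + 3 + 2 = 7
  Hale: 1 + 1 + 1 = 3
  Gupta: 0 + 0 + 3 = 3
Ito has the highest total.

Ito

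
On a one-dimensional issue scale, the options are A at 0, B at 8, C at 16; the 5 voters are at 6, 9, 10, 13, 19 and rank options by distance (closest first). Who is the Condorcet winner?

With single-peaked preferences on a line, the Condorcet winner is the candidate closest to the median voter.
The median voter (position 10) is closest to B at 8.
Check: B vs A — voters closer to B: 5 of 5.

B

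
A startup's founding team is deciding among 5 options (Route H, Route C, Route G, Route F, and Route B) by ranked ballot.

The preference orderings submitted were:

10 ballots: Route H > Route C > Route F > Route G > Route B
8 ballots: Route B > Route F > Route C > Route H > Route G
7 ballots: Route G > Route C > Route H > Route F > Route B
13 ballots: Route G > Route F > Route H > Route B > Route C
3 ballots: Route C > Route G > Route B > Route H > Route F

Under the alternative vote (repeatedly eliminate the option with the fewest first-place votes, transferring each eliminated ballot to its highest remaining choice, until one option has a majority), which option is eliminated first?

Round 1: Route G 20, Route H 10, Route B 8, Route C 3, Route F 0. Route F has the fewest and is eliminated.
Round 2: Route G 20, Route H 10, Route B 8, Route C 3. Route C has the fewest and is eliminated.
Round 3: Route G 23, Route H 10, Route B 8. Route G has a majority.

Route F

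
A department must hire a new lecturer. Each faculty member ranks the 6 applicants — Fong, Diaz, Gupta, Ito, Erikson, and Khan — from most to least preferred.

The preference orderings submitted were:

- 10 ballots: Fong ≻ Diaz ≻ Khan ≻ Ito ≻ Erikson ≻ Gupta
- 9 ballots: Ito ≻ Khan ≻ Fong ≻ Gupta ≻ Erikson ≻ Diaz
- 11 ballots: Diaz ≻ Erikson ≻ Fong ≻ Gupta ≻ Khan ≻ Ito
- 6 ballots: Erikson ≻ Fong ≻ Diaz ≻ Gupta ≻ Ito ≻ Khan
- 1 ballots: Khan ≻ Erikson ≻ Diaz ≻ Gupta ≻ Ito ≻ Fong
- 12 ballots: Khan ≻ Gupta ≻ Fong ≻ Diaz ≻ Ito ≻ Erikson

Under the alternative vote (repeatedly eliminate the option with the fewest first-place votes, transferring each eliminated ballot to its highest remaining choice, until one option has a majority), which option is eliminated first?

Gupta

Round 1: Khan 13, Diaz 11, Fong 10, Ito 9, Erikson 6, Gupta 0. Gupta has the fewest and is eliminated.
Round 2: Khan 13, Diaz 11, Fong 10, Ito 9, Erikson 6. Erikson has the fewest and is eliminated.
Round 3: Fong 16, Khan 13, Diaz 11, Ito 9. Ito has the fewest and is eliminated.
Round 4: Khan 22, Fong 16, Diaz 11. Diaz has the fewest and is eliminated.
Round 5: Fong 27, Khan 22. Fong has a majority.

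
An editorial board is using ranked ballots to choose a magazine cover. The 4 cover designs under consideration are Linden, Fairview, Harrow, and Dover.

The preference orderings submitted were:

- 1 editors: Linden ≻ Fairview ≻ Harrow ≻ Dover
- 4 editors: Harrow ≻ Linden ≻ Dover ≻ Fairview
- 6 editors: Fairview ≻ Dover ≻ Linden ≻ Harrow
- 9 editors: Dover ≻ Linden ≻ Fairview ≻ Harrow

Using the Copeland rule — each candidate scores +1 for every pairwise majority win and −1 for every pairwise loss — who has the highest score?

Dover

Pairwise results:
  Linden vs Fairview: Linden wins 14–6.
  Linden vs Harrow: Linden wins 16–4.
  Linden vs Dover: Dover wins 15–5.
  Fairview vs Harrow: Fairview wins 16–4.
  Fairview vs Dover: Dover wins 13–7.
  Harrow vs Dover: Dover wins 15–5.
Copeland scores (wins − losses):
  Linden: 2 − 1 = 1
  Fairview: 1 − 2 = -1
  Harrow: 0 − 3 = -3
  Dover: 3 − 0 = 3
Dover has the best Copeland score.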